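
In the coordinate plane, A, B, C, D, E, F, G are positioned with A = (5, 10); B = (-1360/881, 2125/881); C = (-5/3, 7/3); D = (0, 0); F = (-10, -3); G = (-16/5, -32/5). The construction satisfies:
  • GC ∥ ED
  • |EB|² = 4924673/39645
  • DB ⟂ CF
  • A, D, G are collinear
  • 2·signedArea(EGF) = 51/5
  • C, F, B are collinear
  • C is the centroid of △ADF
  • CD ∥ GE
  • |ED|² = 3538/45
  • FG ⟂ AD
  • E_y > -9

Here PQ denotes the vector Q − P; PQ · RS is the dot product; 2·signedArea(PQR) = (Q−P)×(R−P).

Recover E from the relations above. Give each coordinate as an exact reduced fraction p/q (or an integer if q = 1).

1. E_x = -23/15  [GC ∥ ED ∩ CD ∥ GE]
2. E_y = -131/15  [GC ∥ ED ∩ CD ∥ GE]
   → E = (-23/15, -131/15)

E = (-23/15, -131/15)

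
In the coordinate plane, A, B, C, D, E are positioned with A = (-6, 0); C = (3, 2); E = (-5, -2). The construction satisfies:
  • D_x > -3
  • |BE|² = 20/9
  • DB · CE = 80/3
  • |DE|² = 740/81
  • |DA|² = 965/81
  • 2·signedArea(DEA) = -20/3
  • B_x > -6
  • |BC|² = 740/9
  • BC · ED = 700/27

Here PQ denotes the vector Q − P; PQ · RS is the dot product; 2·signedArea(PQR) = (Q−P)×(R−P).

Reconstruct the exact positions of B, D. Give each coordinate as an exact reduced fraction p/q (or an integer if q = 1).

1. D_x = -23/9  [line -2·x + -1·y + -16/3 = 0 ∩ |DA|² = 965/81]
2. D_y = -2/9  [line -2·x + -1·y + -16/3 = 0 ∩ |DA|² = 965/81]
   → D = (-23/9, -2/9)
3. B_x = -17/3  [BC · ED = 700/27 ∩ DB · CE = 80/3]
4. B_y = -2/3  [BC · ED = 700/27 ∩ DB · CE = 80/3]
   → B = (-17/3, -2/3)

B = (-17/3, -2/3)
D = (-23/9, -2/9)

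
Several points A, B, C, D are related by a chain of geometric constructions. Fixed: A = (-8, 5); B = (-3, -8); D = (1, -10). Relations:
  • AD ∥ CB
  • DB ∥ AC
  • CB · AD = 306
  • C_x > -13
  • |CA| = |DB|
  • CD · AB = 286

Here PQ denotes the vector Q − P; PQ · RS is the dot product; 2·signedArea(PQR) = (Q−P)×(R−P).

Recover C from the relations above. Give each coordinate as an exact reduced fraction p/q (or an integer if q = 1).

C = (-12, 7)

1. C_x = -12  [AD ∥ CB ∩ DB ∥ AC]
2. C_y = 7  [AD ∥ CB ∩ DB ∥ AC]
   → C = (-12, 7)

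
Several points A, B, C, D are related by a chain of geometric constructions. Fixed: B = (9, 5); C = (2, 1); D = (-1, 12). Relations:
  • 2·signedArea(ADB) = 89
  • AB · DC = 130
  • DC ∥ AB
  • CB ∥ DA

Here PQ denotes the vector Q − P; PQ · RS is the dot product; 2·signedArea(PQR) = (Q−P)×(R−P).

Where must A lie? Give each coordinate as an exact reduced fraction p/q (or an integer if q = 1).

1. A_x = 6  [DC ∥ AB ∩ CB ∥ DA]
2. A_y = 16  [DC ∥ AB ∩ CB ∥ DA]
   → A = (6, 16)

A = (6, 16)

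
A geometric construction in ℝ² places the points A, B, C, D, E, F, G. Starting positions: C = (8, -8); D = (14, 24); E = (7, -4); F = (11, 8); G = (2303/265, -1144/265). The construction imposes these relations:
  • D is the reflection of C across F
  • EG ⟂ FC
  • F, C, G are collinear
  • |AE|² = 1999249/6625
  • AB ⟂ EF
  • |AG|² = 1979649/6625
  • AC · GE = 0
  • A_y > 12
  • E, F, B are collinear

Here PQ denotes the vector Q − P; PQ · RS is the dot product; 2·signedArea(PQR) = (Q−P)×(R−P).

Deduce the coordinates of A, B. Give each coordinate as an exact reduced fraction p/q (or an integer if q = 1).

A = (15736/1325, 16792/1325)
B = (165487/13250, 165211/13250)

1. A_x = 15736/1325  [line 448/265·x + -84/265·y + -4256/265 = 0 ∩ |AE|² = 1999249/6625]
2. A_y = 16792/1325  [line 448/265·x + -84/265·y + -4256/265 = 0 ∩ |AE|² = 1999249/6625]
   → A = (15736/1325, 16792/1325)
3. B_x = 165487/13250  [E, F, B are collinear ∩ AB ⟂ EF]
4. B_y = 165211/13250  [E, F, B are collinear ∩ AB ⟂ EF]
   → B = (165487/13250, 165211/13250)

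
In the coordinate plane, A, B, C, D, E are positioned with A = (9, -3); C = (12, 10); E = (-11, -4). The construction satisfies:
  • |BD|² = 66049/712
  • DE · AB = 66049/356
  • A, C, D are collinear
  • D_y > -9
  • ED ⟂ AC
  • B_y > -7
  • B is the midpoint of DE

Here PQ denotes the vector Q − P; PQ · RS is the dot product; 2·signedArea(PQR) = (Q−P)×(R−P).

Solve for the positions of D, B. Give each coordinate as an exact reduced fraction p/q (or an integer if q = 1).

B = (-575/356, -2195/356)
D = (1383/178, -1483/178)

1. D_x = 1383/178  [A, C, D are collinear ∩ ED ⟂ AC]
2. D_y = -1483/178  [A, C, D are collinear ∩ ED ⟂ AC]
   → D = (1383/178, -1483/178)
3. B_x = -575/356  [B is the midpoint of DE]
4. B_y = -2195/356  [B is the midpoint of DE]
   → B = (-575/356, -2195/356)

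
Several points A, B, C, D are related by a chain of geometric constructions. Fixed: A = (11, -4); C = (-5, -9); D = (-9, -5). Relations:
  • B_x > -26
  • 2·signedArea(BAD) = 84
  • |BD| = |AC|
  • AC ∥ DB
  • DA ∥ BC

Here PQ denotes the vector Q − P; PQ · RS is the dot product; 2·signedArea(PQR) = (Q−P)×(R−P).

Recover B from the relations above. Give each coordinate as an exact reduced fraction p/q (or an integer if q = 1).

1. B_x = -25  [DA ∥ BC ∩ AC ∥ DB]
2. B_y = -10  [DA ∥ BC ∩ AC ∥ DB]
   → B = (-25, -10)

B = (-25, -10)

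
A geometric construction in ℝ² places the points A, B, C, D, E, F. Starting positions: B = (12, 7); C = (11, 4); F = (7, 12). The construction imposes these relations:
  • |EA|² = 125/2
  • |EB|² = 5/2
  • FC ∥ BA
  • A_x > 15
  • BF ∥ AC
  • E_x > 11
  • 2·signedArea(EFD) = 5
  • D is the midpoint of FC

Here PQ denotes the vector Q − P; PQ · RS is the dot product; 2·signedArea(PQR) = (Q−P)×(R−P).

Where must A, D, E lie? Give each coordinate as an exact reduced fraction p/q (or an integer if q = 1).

1. A_x = 16  [BF ∥ AC ∩ FC ∥ BA]
2. A_y = -1  [BF ∥ AC ∩ FC ∥ BA]
   → A = (16, -1)
3. D_x = 9  [D is the midpoint of FC]
4. D_y = 8  [D is the midpoint of FC]
   → D = (9, 8)
5. E_x = 23/2  [line 4·x + 2·y + -57 = 0 ∩ |EB|² = 5/2]
6. E_y = 11/2  [line 4·x + 2·y + -57 = 0 ∩ |EB|² = 5/2]
   → E = (23/2, 11/2)

A = (16, -1)
D = (9, 8)
E = (23/2, 11/2)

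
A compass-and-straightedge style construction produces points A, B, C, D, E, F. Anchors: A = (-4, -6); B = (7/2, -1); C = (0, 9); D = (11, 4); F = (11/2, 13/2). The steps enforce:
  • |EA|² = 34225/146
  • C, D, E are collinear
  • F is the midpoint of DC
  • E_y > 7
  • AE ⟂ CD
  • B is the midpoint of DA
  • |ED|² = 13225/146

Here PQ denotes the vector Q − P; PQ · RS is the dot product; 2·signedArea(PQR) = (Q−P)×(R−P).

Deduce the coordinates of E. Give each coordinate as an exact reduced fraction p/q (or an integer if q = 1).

1. E_x = 341/146  [C, D, E are collinear ∩ AE ⟂ CD]
2. E_y = 1159/146  [C, D, E are collinear ∩ AE ⟂ CD]
   → E = (341/146, 1159/146)

E = (341/146, 1159/146)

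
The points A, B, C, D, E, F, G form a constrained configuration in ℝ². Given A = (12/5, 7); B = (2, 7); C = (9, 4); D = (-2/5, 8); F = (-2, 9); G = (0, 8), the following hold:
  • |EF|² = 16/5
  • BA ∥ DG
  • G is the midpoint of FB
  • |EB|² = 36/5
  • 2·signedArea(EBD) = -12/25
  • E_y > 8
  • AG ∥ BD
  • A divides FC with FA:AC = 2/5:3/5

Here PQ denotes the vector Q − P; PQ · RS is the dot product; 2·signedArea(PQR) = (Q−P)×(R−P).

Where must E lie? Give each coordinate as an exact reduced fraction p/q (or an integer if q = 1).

E = (-2/5, 41/5)

1. E_x = -2/5  [line -1·x + -12/5·y + 482/25 = 0 ∩ |EB|² = 36/5]
2. E_y = 41/5  [line -1·x + -12/5·y + 482/25 = 0 ∩ |EB|² = 36/5]
   → E = (-2/5, 41/5)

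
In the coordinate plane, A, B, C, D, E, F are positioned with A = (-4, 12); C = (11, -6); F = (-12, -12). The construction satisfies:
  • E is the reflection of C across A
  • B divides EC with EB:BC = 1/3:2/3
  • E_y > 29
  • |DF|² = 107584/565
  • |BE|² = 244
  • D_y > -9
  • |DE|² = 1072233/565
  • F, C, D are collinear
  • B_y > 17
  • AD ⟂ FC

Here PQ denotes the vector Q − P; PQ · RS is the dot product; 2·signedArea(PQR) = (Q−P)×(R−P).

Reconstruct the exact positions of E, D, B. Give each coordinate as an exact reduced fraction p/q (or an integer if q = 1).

1. E_x = -19  [E is the reflection of C across A]
2. E_y = 30  [E is the reflection of C across A]
   → E = (-19, 30)
3. D_x = 764/565  [F, C, D are collinear ∩ AD ⟂ FC]
4. D_y = -4812/565  [F, C, D are collinear ∩ AD ⟂ FC]
   → D = (764/565, -4812/565)
5. B_x = -9  [B divides EC with EB:BC = 1/3:2/3]
6. B_y = 18  [B divides EC with EB:BC = 1/3:2/3]
   → B = (-9, 18)

B = (-9, 18)
D = (764/565, -4812/565)
E = (-19, 30)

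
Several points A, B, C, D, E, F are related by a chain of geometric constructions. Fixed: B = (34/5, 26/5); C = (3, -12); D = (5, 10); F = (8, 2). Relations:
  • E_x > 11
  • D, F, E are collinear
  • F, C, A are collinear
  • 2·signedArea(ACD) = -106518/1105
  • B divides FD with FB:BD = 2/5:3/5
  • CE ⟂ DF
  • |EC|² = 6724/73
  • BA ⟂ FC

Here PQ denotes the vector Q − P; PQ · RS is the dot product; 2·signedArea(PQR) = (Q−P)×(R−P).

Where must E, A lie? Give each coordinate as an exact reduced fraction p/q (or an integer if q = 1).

1. E_x = 875/73  [D, F, E are collinear ∩ CE ⟂ DF]
2. E_y = -630/73  [D, F, E are collinear ∩ CE ⟂ DF]
   → E = (875/73, -630/73)
3. A_x = 1962/221  [F, C, A are collinear ∩ BA ⟂ FC]
4. A_y = 4926/1105  [F, C, A are collinear ∩ BA ⟂ FC]
   → A = (1962/221, 4926/1105)

A = (1962/221, 4926/1105)
E = (875/73, -630/73)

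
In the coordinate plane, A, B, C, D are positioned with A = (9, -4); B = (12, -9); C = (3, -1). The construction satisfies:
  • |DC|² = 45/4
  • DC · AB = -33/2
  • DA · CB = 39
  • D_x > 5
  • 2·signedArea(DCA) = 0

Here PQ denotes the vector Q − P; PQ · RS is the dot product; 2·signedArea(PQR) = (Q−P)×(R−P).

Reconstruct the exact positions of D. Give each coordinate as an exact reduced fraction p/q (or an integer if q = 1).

1. D_x = 6  [2·signedArea(DCA) = 0 ∩ DA · CB = 39]
2. D_y = -5/2  [2·signedArea(DCA) = 0 ∩ DA · CB = 39]
   → D = (6, -5/2)

D = (6, -5/2)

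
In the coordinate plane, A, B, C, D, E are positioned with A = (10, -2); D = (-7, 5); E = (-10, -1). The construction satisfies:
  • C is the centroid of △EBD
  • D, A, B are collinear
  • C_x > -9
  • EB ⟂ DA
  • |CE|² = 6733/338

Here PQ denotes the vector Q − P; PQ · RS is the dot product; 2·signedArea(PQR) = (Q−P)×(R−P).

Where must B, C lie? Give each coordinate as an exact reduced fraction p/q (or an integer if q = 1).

B = (-2519/338, 1753/338)
C = (-2755/338, 1035/338)

1. B_x = -2519/338  [D, A, B are collinear ∩ EB ⟂ DA]
2. B_y = 1753/338  [D, A, B are collinear ∩ EB ⟂ DA]
   → B = (-2519/338, 1753/338)
3. C_x = -2755/338  [C is the centroid of △EBD]
4. C_y = 1035/338  [C is the centroid of △EBD]
   → C = (-2755/338, 1035/338)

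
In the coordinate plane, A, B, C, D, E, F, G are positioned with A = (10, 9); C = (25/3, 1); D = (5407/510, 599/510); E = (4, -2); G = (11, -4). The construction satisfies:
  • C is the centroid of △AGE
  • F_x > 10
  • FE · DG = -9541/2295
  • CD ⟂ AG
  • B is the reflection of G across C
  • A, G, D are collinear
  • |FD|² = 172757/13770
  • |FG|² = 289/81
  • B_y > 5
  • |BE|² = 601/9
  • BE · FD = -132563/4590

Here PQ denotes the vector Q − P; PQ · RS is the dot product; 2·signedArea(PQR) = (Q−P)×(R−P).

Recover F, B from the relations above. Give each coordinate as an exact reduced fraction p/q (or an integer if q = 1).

B = (17/3, 6)
F = (91/9, -7/3)

1. B_x = 17/3  [B is the reflection of G across C]
2. B_y = 6  [B is the reflection of G across C]
   → B = (17/3, 6)
3. F_x = 91/9  [FE · DG = -9541/2295 ∩ BE · FD = -132563/4590]
4. F_y = -7/3  [FE · DG = -9541/2295 ∩ BE · FD = -132563/4590]
   → F = (91/9, -7/3)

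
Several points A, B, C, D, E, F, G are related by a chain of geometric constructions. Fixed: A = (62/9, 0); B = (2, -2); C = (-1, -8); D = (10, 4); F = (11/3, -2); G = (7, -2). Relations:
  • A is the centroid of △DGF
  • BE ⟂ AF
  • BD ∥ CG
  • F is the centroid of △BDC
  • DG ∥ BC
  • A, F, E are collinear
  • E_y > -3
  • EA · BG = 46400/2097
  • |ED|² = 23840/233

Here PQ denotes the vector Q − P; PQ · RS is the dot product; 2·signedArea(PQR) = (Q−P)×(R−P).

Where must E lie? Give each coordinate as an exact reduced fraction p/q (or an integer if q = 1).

1. E_x = 574/233  [A, F, E are collinear ∩ BE ⟂ AF]
2. E_y = -640/233  [A, F, E are collinear ∩ BE ⟂ AF]
   → E = (574/233, -640/233)

E = (574/233, -640/233)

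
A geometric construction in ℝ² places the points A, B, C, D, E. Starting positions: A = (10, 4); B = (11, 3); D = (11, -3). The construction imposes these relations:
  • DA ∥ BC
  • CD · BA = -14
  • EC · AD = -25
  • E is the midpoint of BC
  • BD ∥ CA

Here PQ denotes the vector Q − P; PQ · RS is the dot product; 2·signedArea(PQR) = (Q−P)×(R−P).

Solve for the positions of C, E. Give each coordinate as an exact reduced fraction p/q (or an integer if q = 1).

C = (10, 10)
E = (21/2, 13/2)

1. C_x = 10  [BD ∥ CA ∩ DA ∥ BC]
2. C_y = 10  [BD ∥ CA ∩ DA ∥ BC]
   → C = (10, 10)
3. E_x = 21/2  [E is the midpoint of BC]
4. E_y = 13/2  [E is the midpoint of BC]
   → E = (21/2, 13/2)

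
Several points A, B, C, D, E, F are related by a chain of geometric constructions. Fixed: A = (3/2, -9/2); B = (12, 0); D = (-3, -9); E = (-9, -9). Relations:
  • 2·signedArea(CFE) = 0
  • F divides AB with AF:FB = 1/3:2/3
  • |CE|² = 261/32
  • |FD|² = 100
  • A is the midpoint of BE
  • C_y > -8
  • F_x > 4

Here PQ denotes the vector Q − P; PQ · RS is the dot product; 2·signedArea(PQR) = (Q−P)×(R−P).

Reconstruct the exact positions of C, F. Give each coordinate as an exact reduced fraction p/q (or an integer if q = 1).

1. F_x = 5  [F divides AB with AF:FB = 1/3:2/3]
2. F_y = -3  [F divides AB with AF:FB = 1/3:2/3]
   → F = (5, -3)
3. C_x = -51/8  [line 6·x + -14·y + -72 = 0 ∩ |CE|² = 261/32]
4. C_y = -63/8  [line 6·x + -14·y + -72 = 0 ∩ |CE|² = 261/32]
   → C = (-51/8, -63/8)

C = (-51/8, -63/8)
F = (5, -3)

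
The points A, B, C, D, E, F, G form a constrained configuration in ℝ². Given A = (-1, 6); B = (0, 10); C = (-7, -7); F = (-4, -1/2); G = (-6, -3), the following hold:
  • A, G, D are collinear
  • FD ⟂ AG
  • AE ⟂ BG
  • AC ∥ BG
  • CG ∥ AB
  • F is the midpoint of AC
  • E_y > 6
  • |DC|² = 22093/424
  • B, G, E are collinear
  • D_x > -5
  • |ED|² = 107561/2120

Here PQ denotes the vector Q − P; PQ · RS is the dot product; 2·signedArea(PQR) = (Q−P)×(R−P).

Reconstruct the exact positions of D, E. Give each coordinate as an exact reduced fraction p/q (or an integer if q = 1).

1. D_x = -947/212  [A, G, D are collinear ∩ FD ⟂ AG]
2. D_y = -51/212  [A, G, D are collinear ∩ FD ⟂ AG]
   → D = (-947/212, -51/212)
3. E_x = -348/205  [B, G, E are collinear ∩ AE ⟂ BG]
4. E_y = 1296/205  [B, G, E are collinear ∩ AE ⟂ BG]
   → E = (-348/205, 1296/205)

D = (-947/212, -51/212)
E = (-348/205, 1296/205)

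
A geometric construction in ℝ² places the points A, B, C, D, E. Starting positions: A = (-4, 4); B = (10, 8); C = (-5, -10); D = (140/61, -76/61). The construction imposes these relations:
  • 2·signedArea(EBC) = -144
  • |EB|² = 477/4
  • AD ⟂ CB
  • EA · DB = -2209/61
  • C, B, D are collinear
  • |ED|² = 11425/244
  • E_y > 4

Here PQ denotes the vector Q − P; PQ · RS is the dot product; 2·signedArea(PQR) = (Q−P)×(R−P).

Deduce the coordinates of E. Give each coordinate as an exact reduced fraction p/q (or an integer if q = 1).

1. E_x = -1/2  [2·signedArea(EBC) = -144 ∩ EA · DB = -2209/61]
2. E_y = 5  [2·signedArea(EBC) = -144 ∩ EA · DB = -2209/61]
   → E = (-1/2, 5)

E = (-1/2, 5)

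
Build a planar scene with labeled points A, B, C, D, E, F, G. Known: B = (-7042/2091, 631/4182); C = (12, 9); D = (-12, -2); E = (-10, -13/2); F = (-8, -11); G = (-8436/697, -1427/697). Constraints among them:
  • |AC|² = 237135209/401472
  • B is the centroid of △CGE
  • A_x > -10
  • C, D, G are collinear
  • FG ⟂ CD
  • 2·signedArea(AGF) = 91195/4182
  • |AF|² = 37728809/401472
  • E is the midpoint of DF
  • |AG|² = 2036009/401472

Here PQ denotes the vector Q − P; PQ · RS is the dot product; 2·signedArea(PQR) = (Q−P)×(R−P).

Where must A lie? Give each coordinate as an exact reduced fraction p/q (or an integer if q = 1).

A = (-41483/4182, -25055/16728)

1. A_x = -41483/4182  [line 6240/697·x + 2860/697·y + 9685/102 = 0 ∩ |AG|² = 2036009/401472]
2. A_y = -25055/16728  [line 6240/697·x + 2860/697·y + 9685/102 = 0 ∩ |AG|² = 2036009/401472]
   → A = (-41483/4182, -25055/16728)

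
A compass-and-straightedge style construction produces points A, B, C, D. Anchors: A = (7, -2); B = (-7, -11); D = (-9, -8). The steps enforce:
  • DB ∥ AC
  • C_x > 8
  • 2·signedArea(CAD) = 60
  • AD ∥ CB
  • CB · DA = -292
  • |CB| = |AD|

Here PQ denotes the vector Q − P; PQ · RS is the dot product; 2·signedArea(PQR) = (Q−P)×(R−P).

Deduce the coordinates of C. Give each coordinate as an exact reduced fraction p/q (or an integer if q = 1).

1. C_x = 9  [AD ∥ CB ∩ DB ∥ AC]
2. C_y = -5  [AD ∥ CB ∩ DB ∥ AC]
   → C = (9, -5)

C = (9, -5)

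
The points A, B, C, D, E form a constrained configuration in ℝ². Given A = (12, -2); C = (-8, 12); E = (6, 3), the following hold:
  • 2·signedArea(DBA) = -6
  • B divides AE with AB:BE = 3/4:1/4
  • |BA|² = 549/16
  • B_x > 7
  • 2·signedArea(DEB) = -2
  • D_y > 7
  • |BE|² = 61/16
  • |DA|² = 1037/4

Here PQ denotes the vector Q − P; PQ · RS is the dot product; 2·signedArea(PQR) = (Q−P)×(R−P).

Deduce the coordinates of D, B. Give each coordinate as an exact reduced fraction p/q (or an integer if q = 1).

B = (15/2, 7/4)
D = (-1, 15/2)

1. B_x = 15/2  [B divides AE with AB:BE = 3/4:1/4]
2. B_y = 7/4  [B divides AE with AB:BE = 3/4:1/4]
   → B = (15/2, 7/4)
3. D_x = -1  [line 15/4·x + 9/2·y + -30 = 0 ∩ |DA|² = 1037/4]
4. D_y = 15/2  [line 15/4·x + 9/2·y + -30 = 0 ∩ |DA|² = 1037/4]
   → D = (-1, 15/2)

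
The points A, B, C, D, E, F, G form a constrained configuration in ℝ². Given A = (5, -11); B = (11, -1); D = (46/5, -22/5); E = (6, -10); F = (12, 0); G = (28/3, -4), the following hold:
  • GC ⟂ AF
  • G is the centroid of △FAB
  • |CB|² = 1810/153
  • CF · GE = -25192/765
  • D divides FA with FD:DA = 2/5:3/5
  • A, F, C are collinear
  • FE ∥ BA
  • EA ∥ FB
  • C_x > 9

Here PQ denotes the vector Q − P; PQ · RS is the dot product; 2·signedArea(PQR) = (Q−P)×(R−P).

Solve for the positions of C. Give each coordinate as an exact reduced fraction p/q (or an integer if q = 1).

C = (2402/255, -1034/255)

1. C_x = 2402/255  [A, F, C are collinear ∩ GC ⟂ AF]
2. C_y = -1034/255  [A, F, C are collinear ∩ GC ⟂ AF]
   → C = (2402/255, -1034/255)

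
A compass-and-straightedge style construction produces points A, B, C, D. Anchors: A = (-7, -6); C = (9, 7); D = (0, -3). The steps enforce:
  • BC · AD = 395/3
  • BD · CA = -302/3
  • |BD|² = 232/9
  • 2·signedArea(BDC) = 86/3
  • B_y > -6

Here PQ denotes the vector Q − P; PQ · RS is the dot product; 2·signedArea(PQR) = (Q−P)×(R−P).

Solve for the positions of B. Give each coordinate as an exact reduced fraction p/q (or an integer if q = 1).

B = (-14/3, -5)

1. B_x = -14/3  [2·signedArea(BDC) = 86/3 ∩ BC · AD = 395/3]
2. B_y = -5  [2·signedArea(BDC) = 86/3 ∩ BC · AD = 395/3]
   → B = (-14/3, -5)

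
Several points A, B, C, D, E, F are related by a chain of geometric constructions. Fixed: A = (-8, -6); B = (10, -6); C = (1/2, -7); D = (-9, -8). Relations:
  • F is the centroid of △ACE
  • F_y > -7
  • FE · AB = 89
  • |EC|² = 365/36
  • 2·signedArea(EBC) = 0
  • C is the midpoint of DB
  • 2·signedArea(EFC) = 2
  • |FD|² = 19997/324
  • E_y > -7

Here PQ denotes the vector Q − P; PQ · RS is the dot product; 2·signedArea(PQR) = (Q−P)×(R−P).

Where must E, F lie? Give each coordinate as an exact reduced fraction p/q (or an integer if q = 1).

E = (11/3, -20/3)
F = (-23/18, -59/9)

1. E_x = 11/3  [line 1·x + -19/2·y + -67 = 0 ∩ |EC|² = 365/36]
2. E_y = -20/3  [line 1·x + -19/2·y + -67 = 0 ∩ |EC|² = 365/36]
   → E = (11/3, -20/3)
3. F_x = -23/18  [F is the centroid of △ACE]
4. F_y = -59/9  [F is the centroid of △ACE]
   → F = (-23/18, -59/9)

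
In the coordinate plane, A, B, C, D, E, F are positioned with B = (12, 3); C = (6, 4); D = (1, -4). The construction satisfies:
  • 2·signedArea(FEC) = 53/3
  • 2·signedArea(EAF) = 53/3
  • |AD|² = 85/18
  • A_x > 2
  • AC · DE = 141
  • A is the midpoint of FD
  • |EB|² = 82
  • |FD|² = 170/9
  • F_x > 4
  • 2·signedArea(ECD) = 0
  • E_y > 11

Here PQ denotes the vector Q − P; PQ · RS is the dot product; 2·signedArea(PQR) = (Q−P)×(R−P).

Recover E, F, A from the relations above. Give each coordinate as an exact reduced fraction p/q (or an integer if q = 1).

1. E_x = 11  [line 8·x + -5·y + -28 = 0 ∩ |EB|² = 82]
2. E_y = 12  [line 8·x + -5·y + -28 = 0 ∩ |EB|² = 82]
   → E = (11, 12)
3. F_x = 14/3  [line 8·x + -5·y + -137/3 = 0 ∩ |FD|² = 170/9]
4. F_y = -5/3  [line 8·x + -5·y + -137/3 = 0 ∩ |FD|² = 170/9]
   → F = (14/3, -5/3)
5. A_x = 17/6  [A is the midpoint of FD]
6. A_y = -17/6  [A is the midpoint of FD]
   → A = (17/6, -17/6)

A = (17/6, -17/6)
E = (11, 12)
F = (14/3, -5/3)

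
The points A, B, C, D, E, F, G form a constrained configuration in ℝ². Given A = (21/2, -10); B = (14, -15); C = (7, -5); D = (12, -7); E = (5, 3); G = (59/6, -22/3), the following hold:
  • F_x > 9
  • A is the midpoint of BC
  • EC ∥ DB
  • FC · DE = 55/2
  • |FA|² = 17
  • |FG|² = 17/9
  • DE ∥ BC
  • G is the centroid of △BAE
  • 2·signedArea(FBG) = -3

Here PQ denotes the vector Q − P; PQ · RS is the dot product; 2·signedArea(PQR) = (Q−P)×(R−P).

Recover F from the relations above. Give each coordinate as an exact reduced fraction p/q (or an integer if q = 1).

F = (19/2, -6)

1. F_x = 19/2  [FC · DE = 55/2 ∩ 2·signedArea(FBG) = -3]
2. F_y = -6  [FC · DE = 55/2 ∩ 2·signedArea(FBG) = -3]
   → F = (19/2, -6)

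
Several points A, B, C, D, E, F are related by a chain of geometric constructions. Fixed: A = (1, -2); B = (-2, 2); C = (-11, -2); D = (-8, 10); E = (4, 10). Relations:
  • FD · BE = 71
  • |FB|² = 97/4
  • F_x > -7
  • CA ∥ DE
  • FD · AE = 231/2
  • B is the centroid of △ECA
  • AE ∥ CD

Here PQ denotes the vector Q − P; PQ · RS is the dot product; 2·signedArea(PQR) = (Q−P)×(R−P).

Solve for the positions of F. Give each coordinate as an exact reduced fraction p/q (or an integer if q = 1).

F = (-13/2, 0)

1. F_x = -13/2  [FD · AE = 231/2 ∩ FD · BE = 71]
2. F_y = 0  [FD · AE = 231/2 ∩ FD · BE = 71]
   → F = (-13/2, 0)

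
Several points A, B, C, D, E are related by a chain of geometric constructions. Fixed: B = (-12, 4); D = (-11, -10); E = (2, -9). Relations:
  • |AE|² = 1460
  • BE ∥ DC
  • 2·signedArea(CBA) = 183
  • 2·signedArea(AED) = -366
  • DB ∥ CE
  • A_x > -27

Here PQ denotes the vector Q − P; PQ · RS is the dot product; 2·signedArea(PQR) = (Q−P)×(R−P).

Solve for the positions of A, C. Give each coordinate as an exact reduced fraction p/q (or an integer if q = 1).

A = (-26, 17)
C = (3, -23)

1. C_x = 3  [DB ∥ CE ∩ BE ∥ DC]
2. C_y = -23  [DB ∥ CE ∩ BE ∥ DC]
   → C = (3, -23)
3. A_x = -26  [2·signedArea(AED) = -366 ∩ 2·signedArea(CBA) = 183]
4. A_y = 17  [2·signedArea(AED) = -366 ∩ 2·signedArea(CBA) = 183]
   → A = (-26, 17)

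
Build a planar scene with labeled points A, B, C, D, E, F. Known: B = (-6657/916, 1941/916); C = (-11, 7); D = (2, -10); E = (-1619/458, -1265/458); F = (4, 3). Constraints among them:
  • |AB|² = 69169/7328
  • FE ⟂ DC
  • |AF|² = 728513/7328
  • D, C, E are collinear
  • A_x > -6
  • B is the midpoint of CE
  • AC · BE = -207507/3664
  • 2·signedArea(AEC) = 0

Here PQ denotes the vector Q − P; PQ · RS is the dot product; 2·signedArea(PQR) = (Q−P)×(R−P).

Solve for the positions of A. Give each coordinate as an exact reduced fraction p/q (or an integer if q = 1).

1. A_x = -9895/1832  [2·signedArea(AEC) = 0 ∩ AC · BE = -207507/3664]
2. A_y = -589/1832  [2·signedArea(AEC) = 0 ∩ AC · BE = -207507/3664]
   → A = (-9895/1832, -589/1832)

A = (-9895/1832, -589/1832)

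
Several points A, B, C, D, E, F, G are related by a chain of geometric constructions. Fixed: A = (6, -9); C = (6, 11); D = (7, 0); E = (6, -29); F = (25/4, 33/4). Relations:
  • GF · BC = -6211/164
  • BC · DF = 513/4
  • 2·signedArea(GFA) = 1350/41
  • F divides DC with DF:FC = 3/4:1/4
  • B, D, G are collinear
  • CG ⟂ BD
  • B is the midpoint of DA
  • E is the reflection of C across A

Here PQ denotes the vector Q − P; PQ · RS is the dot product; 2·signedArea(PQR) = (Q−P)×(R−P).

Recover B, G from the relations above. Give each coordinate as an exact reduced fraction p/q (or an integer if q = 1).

B = (13/2, -9/2)
G = (336/41, 441/41)

1. B_x = 13/2  [B is the midpoint of DA]
2. B_y = -9/2  [B is the midpoint of DA]
   → B = (13/2, -9/2)
3. G_x = 336/41  [B, D, G are collinear ∩ CG ⟂ BD]
4. G_y = 441/41  [B, D, G are collinear ∩ CG ⟂ BD]
   → G = (336/41, 441/41)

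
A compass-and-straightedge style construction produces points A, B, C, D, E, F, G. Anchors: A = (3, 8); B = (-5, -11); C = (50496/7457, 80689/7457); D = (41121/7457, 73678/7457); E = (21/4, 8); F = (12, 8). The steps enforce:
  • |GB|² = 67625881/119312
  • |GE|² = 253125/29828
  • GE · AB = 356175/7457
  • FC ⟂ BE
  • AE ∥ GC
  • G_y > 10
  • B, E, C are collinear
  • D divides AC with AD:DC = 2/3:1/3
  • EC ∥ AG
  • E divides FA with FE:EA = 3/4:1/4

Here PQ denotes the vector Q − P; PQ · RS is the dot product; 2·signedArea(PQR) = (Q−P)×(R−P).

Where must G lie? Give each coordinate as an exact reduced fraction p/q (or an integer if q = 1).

G = (134871/29828, 80689/7457)

1. G_x = 134871/29828  [AE ∥ GC ∩ EC ∥ AG]
2. G_y = 80689/7457  [AE ∥ GC ∩ EC ∥ AG]
   → G = (134871/29828, 80689/7457)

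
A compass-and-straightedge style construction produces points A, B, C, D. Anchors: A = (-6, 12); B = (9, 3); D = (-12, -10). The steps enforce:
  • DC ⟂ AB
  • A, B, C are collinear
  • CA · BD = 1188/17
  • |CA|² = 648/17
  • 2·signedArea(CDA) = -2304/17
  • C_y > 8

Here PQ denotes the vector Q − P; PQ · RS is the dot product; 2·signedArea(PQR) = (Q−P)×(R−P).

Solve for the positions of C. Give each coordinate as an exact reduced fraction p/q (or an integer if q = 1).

1. C_x = -12/17  [A, B, C are collinear ∩ DC ⟂ AB]
2. C_y = 150/17  [A, B, C are collinear ∩ DC ⟂ AB]
   → C = (-12/17, 150/17)

C = (-12/17, 150/17)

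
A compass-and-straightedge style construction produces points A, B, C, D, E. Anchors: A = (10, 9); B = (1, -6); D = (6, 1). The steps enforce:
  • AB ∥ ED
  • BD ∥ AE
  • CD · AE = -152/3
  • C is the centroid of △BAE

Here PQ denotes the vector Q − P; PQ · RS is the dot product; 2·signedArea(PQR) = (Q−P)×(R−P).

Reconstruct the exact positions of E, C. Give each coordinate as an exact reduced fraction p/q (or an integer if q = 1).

C = (26/3, 19/3)
E = (15, 16)

1. E_x = 15  [AB ∥ ED ∩ BD ∥ AE]
2. E_y = 16  [AB ∥ ED ∩ BD ∥ AE]
   → E = (15, 16)
3. C_x = 26/3  [C is the centroid of △BAE]
4. C_y = 19/3  [C is the centroid of △BAE]
   → C = (26/3, 19/3)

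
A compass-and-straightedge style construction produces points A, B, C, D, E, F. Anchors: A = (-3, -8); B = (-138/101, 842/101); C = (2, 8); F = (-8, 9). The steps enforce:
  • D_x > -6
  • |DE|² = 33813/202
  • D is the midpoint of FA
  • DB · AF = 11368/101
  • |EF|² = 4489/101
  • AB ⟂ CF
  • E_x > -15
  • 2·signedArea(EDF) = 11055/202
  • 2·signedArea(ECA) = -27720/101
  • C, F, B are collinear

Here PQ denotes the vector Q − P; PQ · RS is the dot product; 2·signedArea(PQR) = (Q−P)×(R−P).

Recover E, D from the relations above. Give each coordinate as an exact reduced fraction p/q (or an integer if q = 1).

D = (-11/2, 1/2)
E = (-1478/101, 976/101)

1. D_x = -11/2  [D is the midpoint of FA]
2. D_y = 1/2  [D is the midpoint of FA]
   → D = (-11/2, 1/2)
3. E_x = -1478/101  [2·signedArea(EDF) = 11055/202 ∩ 2·signedArea(ECA) = -27720/101]
4. E_y = 976/101  [2·signedArea(EDF) = 11055/202 ∩ 2·signedArea(ECA) = -27720/101]
   → E = (-1478/101, 976/101)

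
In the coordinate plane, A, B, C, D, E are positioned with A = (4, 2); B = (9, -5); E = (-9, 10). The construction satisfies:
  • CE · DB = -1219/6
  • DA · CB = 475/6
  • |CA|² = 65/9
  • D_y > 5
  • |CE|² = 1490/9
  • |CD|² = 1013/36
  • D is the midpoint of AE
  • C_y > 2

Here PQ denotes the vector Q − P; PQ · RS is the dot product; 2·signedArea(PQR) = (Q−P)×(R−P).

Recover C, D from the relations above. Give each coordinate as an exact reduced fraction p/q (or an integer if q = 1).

C = (4/3, 7/3)
D = (-5/2, 6)

1. D_x = -5/2  [D is the midpoint of AE]
2. D_y = 6  [D is the midpoint of AE]
   → D = (-5/2, 6)
3. C_x = 4/3  [CE · DB = -1219/6 ∩ DA · CB = 475/6]
4. C_y = 7/3  [CE · DB = -1219/6 ∩ DA · CB = 475/6]
   → C = (4/3, 7/3)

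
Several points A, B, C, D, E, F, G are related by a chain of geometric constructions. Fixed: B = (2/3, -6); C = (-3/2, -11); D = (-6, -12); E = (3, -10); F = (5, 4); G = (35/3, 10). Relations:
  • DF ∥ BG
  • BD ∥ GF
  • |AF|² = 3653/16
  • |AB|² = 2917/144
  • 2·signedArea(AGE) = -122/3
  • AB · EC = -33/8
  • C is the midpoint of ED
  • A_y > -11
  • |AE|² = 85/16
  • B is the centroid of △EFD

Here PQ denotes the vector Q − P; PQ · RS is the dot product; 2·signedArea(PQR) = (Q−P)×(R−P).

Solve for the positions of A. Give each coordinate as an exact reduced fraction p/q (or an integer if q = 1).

1. A_x = 3/4  [2·signedArea(AGE) = -122/3 ∩ AB · EC = -33/8]
2. A_y = -21/2  [2·signedArea(AGE) = -122/3 ∩ AB · EC = -33/8]
   → A = (3/4, -21/2)

A = (3/4, -21/2)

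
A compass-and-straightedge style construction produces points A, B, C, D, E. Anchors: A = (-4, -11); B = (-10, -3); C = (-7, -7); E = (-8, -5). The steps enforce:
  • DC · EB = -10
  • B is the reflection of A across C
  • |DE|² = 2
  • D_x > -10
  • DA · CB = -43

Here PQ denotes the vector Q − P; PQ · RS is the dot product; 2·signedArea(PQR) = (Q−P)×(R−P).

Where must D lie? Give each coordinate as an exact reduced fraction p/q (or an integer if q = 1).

D = (-9, -4)

1. D_x = -9  [DC · EB = -10 ∩ DA · CB = -43]
2. D_y = -4  [DC · EB = -10 ∩ DA · CB = -43]
   → D = (-9, -4)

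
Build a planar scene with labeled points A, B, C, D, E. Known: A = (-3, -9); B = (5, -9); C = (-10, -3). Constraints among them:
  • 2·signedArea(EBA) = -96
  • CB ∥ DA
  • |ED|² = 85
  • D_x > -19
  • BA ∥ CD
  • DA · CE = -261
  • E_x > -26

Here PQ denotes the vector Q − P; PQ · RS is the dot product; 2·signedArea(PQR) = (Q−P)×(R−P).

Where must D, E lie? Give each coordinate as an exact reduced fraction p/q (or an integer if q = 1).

1. D_x = -18  [CB ∥ DA ∩ BA ∥ CD]
2. D_y = -3  [CB ∥ DA ∩ BA ∥ CD]
   → D = (-18, -3)
3. E_x = -25  [2·signedArea(EBA) = -96 ∩ DA · CE = -261]
4. E_y = 3  [2·signedArea(EBA) = -96 ∩ DA · CE = -261]
   → E = (-25, 3)

D = (-18, -3)
E = (-25, 3)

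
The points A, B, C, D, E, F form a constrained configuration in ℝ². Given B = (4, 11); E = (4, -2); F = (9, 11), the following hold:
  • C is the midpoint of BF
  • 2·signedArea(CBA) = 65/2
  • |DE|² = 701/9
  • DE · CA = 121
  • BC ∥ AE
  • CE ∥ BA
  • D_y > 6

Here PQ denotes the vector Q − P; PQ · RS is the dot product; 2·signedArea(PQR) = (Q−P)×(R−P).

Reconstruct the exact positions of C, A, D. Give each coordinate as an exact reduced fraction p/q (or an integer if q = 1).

A = (3/2, -2)
C = (13/2, 11)
D = (17/3, 20/3)

1. C_x = 13/2  [C is the midpoint of BF]
2. C_y = 11  [C is the midpoint of BF]
   → C = (13/2, 11)
3. A_x = 3/2  [BC ∥ AE ∩ CE ∥ BA]
4. A_y = -2  [BC ∥ AE ∩ CE ∥ BA]
   → A = (3/2, -2)
5. D_x = 17/3  [line 5·x + 13·y + -115 = 0 ∩ |DE|² = 701/9]
6. D_y = 20/3  [line 5·x + 13·y + -115 = 0 ∩ |DE|² = 701/9]
   → D = (17/3, 20/3)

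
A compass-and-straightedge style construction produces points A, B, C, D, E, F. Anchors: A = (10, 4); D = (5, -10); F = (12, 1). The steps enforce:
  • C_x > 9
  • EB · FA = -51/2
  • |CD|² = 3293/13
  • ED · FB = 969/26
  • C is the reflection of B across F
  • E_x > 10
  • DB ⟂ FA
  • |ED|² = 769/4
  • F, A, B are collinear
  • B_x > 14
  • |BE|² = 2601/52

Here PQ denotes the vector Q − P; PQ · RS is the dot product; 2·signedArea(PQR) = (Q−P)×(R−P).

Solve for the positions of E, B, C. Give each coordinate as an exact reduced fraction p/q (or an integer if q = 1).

1. B_x = 194/13  [F, A, B are collinear ∩ DB ⟂ FA]
2. B_y = -44/13  [F, A, B are collinear ∩ DB ⟂ FA]
   → B = (194/13, -44/13)
3. C_x = 118/13  [C is the reflection of B across F]
4. C_y = 70/13  [C is the reflection of B across F]
   → C = (118/13, 70/13)
5. E_x = 11  [line -38/13·x + 57/13·y + 551/26 = 0 ∩ |ED|² = 769/4]
6. E_y = 5/2  [line -38/13·x + 57/13·y + 551/26 = 0 ∩ |ED|² = 769/4]
   → E = (11, 5/2)

B = (194/13, -44/13)
C = (118/13, 70/13)
E = (11, 5/2)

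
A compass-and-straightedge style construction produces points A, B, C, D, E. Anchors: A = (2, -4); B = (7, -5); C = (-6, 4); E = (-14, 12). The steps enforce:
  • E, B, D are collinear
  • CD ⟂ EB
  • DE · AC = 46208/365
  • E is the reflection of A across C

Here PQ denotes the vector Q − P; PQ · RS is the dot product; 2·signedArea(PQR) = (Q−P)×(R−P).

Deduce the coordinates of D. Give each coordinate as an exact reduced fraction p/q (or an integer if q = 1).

1. D_x = -1918/365  [E, B, D are collinear ∩ CD ⟂ EB]
2. D_y = 1796/365  [E, B, D are collinear ∩ CD ⟂ EB]
   → D = (-1918/365, 1796/365)

D = (-1918/365, 1796/365)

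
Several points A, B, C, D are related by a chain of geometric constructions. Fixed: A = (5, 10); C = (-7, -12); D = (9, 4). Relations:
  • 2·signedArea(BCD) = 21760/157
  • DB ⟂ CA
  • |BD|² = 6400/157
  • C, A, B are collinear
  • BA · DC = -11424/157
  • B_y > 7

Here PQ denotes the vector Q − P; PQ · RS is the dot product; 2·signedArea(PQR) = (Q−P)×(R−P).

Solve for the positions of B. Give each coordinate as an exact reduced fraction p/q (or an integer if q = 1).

B = (533/157, 1108/157)

1. B_x = 533/157  [C, A, B are collinear ∩ DB ⟂ CA]
2. B_y = 1108/157  [C, A, B are collinear ∩ DB ⟂ CA]
   → B = (533/157, 1108/157)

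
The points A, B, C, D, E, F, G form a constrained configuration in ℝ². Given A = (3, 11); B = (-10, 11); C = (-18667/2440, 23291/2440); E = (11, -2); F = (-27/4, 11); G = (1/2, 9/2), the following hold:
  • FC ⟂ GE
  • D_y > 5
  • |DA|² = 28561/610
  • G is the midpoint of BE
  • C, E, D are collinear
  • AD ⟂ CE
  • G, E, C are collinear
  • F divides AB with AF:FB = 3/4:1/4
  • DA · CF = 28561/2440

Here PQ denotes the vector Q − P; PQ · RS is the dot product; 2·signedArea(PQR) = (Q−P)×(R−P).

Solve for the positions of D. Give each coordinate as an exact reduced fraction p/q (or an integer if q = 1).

D = (-367/610, 3161/610)

1. D_x = -367/610  [C, E, D are collinear ∩ AD ⟂ CE]
2. D_y = 3161/610  [C, E, D are collinear ∩ AD ⟂ CE]
   → D = (-367/610, 3161/610)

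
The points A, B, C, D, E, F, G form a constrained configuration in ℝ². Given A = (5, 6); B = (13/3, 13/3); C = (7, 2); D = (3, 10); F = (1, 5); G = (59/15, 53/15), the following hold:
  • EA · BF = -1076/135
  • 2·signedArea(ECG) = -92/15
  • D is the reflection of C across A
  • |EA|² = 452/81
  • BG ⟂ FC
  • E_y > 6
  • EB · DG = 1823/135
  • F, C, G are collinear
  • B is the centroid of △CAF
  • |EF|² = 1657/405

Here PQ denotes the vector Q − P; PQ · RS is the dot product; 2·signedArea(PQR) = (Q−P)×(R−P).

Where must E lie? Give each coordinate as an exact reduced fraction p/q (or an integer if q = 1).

E = (119/45, 278/45)

1. E_x = 119/45  [EB · DG = 1823/135 ∩ 2·signedArea(ECG) = -92/15]
2. E_y = 278/45  [EB · DG = 1823/135 ∩ 2·signedArea(ECG) = -92/15]
   → E = (119/45, 278/45)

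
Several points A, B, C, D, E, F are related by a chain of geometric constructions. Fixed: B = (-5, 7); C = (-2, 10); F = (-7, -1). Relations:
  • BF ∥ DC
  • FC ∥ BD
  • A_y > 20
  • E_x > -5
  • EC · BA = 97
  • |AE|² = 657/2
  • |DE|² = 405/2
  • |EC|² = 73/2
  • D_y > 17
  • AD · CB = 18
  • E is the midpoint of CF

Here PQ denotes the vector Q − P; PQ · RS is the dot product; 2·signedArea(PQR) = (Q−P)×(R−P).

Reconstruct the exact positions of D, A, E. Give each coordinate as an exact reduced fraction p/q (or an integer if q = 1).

A = (3, 21)
D = (0, 18)
E = (-9/2, 9/2)

1. D_x = 0  [BF ∥ DC ∩ FC ∥ BD]
2. D_y = 18  [BF ∥ DC ∩ FC ∥ BD]
   → D = (0, 18)
3. E_x = -9/2  [E is the midpoint of CF]
4. E_y = 9/2  [E is the midpoint of CF]
   → E = (-9/2, 9/2)
5. A_x = 3  [AD · CB = 18 ∩ EC · BA = 97]
6. A_y = 21  [AD · CB = 18 ∩ EC · BA = 97]
   → A = (3, 21)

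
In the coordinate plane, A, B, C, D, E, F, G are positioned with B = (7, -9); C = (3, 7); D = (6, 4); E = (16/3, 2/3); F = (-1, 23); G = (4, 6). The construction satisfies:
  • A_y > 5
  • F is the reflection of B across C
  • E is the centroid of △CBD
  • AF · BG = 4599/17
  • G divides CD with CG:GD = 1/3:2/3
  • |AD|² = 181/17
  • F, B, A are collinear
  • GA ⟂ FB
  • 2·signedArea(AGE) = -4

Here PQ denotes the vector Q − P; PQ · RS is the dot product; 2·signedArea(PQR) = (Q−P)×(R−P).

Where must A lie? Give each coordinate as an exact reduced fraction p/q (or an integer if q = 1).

1. A_x = 56/17  [F, B, A are collinear ∩ GA ⟂ FB]
2. A_y = 99/17  [F, B, A are collinear ∩ GA ⟂ FB]
   → A = (56/17, 99/17)

A = (56/17, 99/17)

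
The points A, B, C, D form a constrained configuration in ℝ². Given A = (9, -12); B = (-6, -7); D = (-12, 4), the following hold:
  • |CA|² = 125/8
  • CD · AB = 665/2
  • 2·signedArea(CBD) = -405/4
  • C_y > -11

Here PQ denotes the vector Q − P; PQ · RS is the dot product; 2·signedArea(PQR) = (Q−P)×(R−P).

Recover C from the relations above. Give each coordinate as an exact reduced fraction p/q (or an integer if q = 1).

C = (21/4, -43/4)

1. C_x = 21/4  [2·signedArea(CBD) = -405/4 ∩ CD · AB = 665/2]
2. C_y = -43/4  [2·signedArea(CBD) = -405/4 ∩ CD · AB = 665/2]
   → C = (21/4, -43/4)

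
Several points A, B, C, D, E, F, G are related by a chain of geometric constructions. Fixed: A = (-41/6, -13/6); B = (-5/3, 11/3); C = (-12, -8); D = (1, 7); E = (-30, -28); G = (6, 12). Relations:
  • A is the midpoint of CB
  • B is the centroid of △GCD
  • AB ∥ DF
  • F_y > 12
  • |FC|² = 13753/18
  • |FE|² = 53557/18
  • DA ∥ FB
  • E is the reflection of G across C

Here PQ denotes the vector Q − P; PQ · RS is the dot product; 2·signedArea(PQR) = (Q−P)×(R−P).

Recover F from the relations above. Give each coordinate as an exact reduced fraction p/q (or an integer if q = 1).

F = (37/6, 77/6)

1. F_x = 37/6  [DA ∥ FB ∩ AB ∥ DF]
2. F_y = 77/6  [DA ∥ FB ∩ AB ∥ DF]
   → F = (37/6, 77/6)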